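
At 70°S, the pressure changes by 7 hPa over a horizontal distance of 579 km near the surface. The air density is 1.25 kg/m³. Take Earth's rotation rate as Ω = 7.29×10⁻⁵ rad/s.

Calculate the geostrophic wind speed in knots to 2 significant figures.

Coriolis parameter at 70°S:
f = 2Ω sin φ = 2 × 7.29×10⁻⁵ × sin 70° = 1.37×10⁻⁴ s⁻¹
Pressure gradient: |∂P/∂n| = 700 Pa / 579000 m = 1.21×10⁻³ Pa/m
Geostrophic balance (pressure-gradient force = Coriolis force):
V_g = (1/(fρ)) |∂P/∂n| = 1.21×10⁻³ / (1.37×10⁻⁴ × 1.25) = 7.06 m/s
Converting: 7.06 m/s × 1.944 = 14 knots

14 knots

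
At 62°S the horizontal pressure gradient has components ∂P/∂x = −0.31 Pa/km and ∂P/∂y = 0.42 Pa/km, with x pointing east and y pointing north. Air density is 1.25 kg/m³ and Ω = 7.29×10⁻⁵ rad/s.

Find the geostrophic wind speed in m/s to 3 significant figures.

Coriolis parameter at 62°S:
f = 2Ω sin φ = 2 × 7.29×10⁻⁵ × sin 62° = 1.29×10⁻⁴ s⁻¹
In the Southern Hemisphere f is negative: f = −1.29×10⁻⁴ s⁻¹.
Component geostrophic relations (x east, y north):
u_g = −(1/(fρ)) ∂P/∂y,  v_g = (1/(fρ)) ∂P/∂x
u_g = −(0.42×10⁻³)/(−1.29×10⁻⁴ × 1.25) = 2.61 m/s;  v_g = (−0.31×10⁻³)/(−1.29×10⁻⁴ × 1.25) = 1.93 m/s
|V_g| = √(u_g² + v_g²) = 3.24 m/s

3.24 m/s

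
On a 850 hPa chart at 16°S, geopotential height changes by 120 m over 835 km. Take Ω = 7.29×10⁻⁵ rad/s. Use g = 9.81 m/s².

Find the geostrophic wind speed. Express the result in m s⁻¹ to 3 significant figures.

35.1 m s⁻¹

Coriolis parameter at 16°S:
f = 2Ω sin φ = 2 × 7.29×10⁻⁵ × sin 16° = 4.02×10⁻⁵ s⁻¹
Height gradient: |∂Z/∂n| = 120 m / 835000 m = 1.44×10⁻⁴
On a pressure surface, geostrophic balance gives V_g = (g/f)|∂Z/∂n|:
V_g = 9.81 × 1.44×10⁻⁴ / 4.02×10⁻⁵ = 35.1 m/s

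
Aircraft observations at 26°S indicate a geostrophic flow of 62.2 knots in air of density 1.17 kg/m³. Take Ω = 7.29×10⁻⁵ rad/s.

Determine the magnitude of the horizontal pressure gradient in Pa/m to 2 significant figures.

Coriolis parameter at 26°S:
f = 2Ω sin φ = 2 × 7.29×10⁻⁵ × sin 26° = 6.39×10⁻⁵ s⁻¹
Wind speed in SI: 62.2 knots = 32.0 m/s
Geostrophic balance rearranged: |∂P/∂n| = f ρ V_g
|∂P/∂n| = 6.39×10⁻⁵ × 1.17 × 32.0 = 2.39×10⁻³ Pa/m

2.4×10⁻³ Pa/m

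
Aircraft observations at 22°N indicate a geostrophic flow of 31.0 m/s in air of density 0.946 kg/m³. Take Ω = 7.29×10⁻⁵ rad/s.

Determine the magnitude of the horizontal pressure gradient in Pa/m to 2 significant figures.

Coriolis parameter at 22°N:
f = 2Ω sin φ = 2 × 7.29×10⁻⁵ × sin 22° = 5.46×10⁻⁵ s⁻¹
Geostrophic balance rearranged: |∂P/∂n| = f ρ V_g
|∂P/∂n| = 5.46×10⁻⁵ × 0.946 × 31.0 = 1.60×10⁻³ Pa/m

1.6×10⁻³ Pa/m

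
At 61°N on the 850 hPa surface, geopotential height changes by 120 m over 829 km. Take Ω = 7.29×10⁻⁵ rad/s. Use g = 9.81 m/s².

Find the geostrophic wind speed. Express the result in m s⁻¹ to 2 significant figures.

Coriolis parameter at 61°N:
f = 2Ω sin φ = 2 × 7.29×10⁻⁵ × sin 61° = 1.28×10⁻⁴ s⁻¹
Height gradient: |∂Z/∂n| = 120 m / 829000 m = 1.45×10⁻⁴
On a pressure surface, geostrophic balance gives V_g = (g/f)|∂Z/∂n|:
V_g = 9.81 × 1.45×10⁻⁴ / 1.28×10⁻⁴ = 11.1 m/s

11 m s⁻¹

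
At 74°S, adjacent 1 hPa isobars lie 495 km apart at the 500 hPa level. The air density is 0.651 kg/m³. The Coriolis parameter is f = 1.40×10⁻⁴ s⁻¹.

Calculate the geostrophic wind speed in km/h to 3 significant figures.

7.98 km/h

Pressure gradient: |∂P/∂n| = 100 Pa / 495000 m = 2.02×10⁻⁴ Pa/m
Geostrophic balance (pressure-gradient force = Coriolis force):
V_g = (1/(fρ)) |∂P/∂n| = 2.02×10⁻⁴ / (1.40×10⁻⁴ × 0.651) = 2.22 m/s
Converting: 2.22 m/s × 3.6 = 7.98 km/h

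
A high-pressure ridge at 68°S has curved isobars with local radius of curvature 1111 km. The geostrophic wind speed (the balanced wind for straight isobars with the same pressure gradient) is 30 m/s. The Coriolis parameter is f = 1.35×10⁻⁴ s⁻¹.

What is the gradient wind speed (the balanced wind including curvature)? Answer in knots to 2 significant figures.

81 knots

Around a high, pressure-gradient force acts outward with centrifugal, so Coriolis balances both:
fV = (1/ρ)|∂P/∂n| + V²/R  →  V² − fR·V + fR·V_g = 0
With fR = 1.35×10⁻⁴ × 1111×10³ m = 150 m/s:
V = [fR − √((fR)² − 4 fR V_g)]/2 = [150 − √(150² − 4×150×30)]/2 = 41.5 m/s
Supergeostrophic (V > V_g = 30 m/s), as expected around a high.
Converting: 41.5 m/s × 1.944 = 81 knots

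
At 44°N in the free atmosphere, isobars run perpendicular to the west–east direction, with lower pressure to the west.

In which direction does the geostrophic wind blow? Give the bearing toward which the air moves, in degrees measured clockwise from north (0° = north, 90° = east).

000°

The pressure-gradient force points toward the west (bearing 270°).
Geostrophic balance: in the Northern Hemisphere the Coriolis force deflects motion to the right, so the geostrophic wind blows 90° to the right of the pressure-gradient force (low pressure on the left).
Rotating 270° by 90° clockwise gives 000° — the wind blows toward the north.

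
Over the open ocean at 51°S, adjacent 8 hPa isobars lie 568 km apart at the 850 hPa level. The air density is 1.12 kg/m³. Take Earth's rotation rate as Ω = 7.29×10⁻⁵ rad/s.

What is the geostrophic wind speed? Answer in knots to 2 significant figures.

Coriolis parameter at 51°S:
f = 2Ω sin φ = 2 × 7.29×10⁻⁵ × sin 51° = 1.13×10⁻⁴ s⁻¹
Pressure gradient: |∂P/∂n| = 800 Pa / 568000 m = 1.41×10⁻³ Pa/m
Geostrophic balance (pressure-gradient force = Coriolis force):
V_g = (1/(fρ)) |∂P/∂n| = 1.41×10⁻³ / (1.13×10⁻⁴ × 1.12) = 11.1 m/s
Converting: 11.1 m/s × 1.944 = 22 knots

22 knots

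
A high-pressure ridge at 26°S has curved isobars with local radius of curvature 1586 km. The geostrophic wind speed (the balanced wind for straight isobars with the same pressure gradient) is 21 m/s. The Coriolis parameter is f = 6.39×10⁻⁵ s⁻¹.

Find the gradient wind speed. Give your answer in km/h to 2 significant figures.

110 km/h

Around a high, pressure-gradient force acts outward with centrifugal, so Coriolis balances both:
fV = (1/ρ)|∂P/∂n| + V²/R  →  V² − fR·V + fR·V_g = 0
With fR = 6.39×10⁻⁵ × 1586×10³ m = 101 m/s:
V = [fR − √((fR)² − 4 fR V_g)]/2 = [101 − √(101² − 4×101×21)]/2 = 29.7 m/s
Supergeostrophic (V > V_g = 21 m/s), as expected around a high.
Converting: 29.7 m/s × 3.6 = 110 km/h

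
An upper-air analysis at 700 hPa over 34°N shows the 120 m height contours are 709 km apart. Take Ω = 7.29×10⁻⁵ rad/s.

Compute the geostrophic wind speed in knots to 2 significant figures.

Coriolis parameter at 34°N:
f = 2Ω sin φ = 2 × 7.29×10⁻⁵ × sin 34° = 8.15×10⁻⁵ s⁻¹
Height gradient: |∂Z/∂n| = 120 m / 709000 m = 1.69×10⁻⁴
On a pressure surface, geostrophic balance gives V_g = (g/f)|∂Z/∂n|:
V_g = 9.81 × 1.69×10⁻⁴ / 8.15×10⁻⁵ = 20.4 m/s
Converting: 20.4 m/s × 1.944 = 40 knots

40 knots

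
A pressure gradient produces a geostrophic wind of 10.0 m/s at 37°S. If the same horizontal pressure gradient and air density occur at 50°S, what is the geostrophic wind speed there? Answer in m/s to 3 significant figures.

With the same pressure gradient and density, V_g ∝ 1/f ∝ 1/sin φ.
V₂ = V₁ · sin φ₁ / sin φ₂ = 10.0 × sin 37° / sin 50°
V₂ = 10.0 × 0.6018/0.7660 = 7.86 m/s

7.86 m/s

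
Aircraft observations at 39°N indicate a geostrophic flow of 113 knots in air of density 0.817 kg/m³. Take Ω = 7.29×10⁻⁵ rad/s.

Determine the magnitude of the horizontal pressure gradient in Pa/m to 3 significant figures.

Coriolis parameter at 39°N:
f = 2Ω sin φ = 2 × 7.29×10⁻⁵ × sin 39° = 9.18×10⁻⁵ s⁻¹
Wind speed in SI: 113 knots = 58.1 m/s
Geostrophic balance rearranged: |∂P/∂n| = f ρ V_g
|∂P/∂n| = 9.18×10⁻⁵ × 0.817 × 58.1 = 4.36×10⁻³ Pa/m

4.36×10⁻³ Pa/m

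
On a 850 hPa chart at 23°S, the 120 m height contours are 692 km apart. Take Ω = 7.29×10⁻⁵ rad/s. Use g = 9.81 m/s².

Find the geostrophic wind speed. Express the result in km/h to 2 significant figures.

Coriolis parameter at 23°S:
f = 2Ω sin φ = 2 × 7.29×10⁻⁵ × sin 23° = 5.70×10⁻⁵ s⁻¹
Height gradient: |∂Z/∂n| = 120 m / 692000 m = 1.73×10⁻⁴
On a pressure surface, geostrophic balance gives V_g = (g/f)|∂Z/∂n|:
V_g = 9.81 × 1.73×10⁻⁴ / 5.70×10⁻⁵ = 29.9 m/s
Converting: 29.9 m/s × 3.6 = 110 km/h

110 km/h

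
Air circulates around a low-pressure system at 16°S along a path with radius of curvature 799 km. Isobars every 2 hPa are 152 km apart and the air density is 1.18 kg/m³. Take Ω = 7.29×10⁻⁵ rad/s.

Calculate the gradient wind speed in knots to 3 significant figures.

34.7 knots

Coriolis parameter at 16°S:
f = 2Ω sin φ = 2 × 7.29×10⁻⁵ × sin 16° = 4.02×10⁻⁵ s⁻¹
Pressure gradient: |∂P/∂n| = 200 Pa / 152000 m = 1.32×10⁻³ Pa/m
Geostrophic speed: V_g = |∂P/∂n|/(fρ) = 1.32×10⁻³/(4.02×10⁻⁵ × 1.18) = 27.7 m/s
Around a low, centrifugal force acts outward with Coriolis, so pressure-gradient force balances both:
(1/ρ)|∂P/∂n| = fV + V²/R  →  V² + fR·V − fR·V_g = 0
With fR = 4.02×10⁻⁵ × 799×10³ m = 32.1 m/s:
V = [−fR + √((fR)² + 4 fR V_g)]/2 = [−32.1 + √(32.1² + 4×32.1×27.7)]/2 = 17.8 m/s
Subgeostrophic (V < V_g = 27.7 m/s), as expected around a low.
Converting: 17.8 m/s × 1.944 = 34.7 knots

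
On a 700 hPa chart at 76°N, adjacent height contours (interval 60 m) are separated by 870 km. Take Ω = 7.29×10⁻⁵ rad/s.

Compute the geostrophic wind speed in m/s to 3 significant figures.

Coriolis parameter at 76°N:
f = 2Ω sin φ = 2 × 7.29×10⁻⁵ × sin 76° = 1.41×10⁻⁴ s⁻¹
Height gradient: |∂Z/∂n| = 60 m / 870000 m = 6.90×10⁻⁵
On a pressure surface, geostrophic balance gives V_g = (g/f)|∂Z/∂n|:
V_g = 9.81 × 6.90×10⁻⁵ / 1.41×10⁻⁴ = 4.78 m/s

4.78 m/s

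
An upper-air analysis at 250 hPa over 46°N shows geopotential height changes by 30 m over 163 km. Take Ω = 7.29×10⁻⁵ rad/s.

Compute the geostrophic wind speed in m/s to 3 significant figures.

Coriolis parameter at 46°N:
f = 2Ω sin φ = 2 × 7.29×10⁻⁵ × sin 46° = 1.05×10⁻⁴ s⁻¹
Height gradient: |∂Z/∂n| = 30 m / 163000 m = 1.84×10⁻⁴
On a pressure surface, geostrophic balance gives V_g = (g/f)|∂Z/∂n|:
V_g = 9.81 × 1.84×10⁻⁴ / 1.05×10⁻⁴ = 17.2 m/s

17.2 m/s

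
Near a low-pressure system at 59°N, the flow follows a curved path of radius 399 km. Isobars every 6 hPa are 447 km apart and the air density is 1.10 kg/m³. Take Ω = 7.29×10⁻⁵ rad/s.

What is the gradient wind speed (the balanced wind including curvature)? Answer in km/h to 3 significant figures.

Coriolis parameter at 59°N:
f = 2Ω sin φ = 2 × 7.29×10⁻⁵ × sin 59° = 1.25×10⁻⁴ s⁻¹
Pressure gradient: |∂P/∂n| = 600 Pa / 447000 m = 1.34×10⁻³ Pa/m
Geostrophic speed: V_g = |∂P/∂n|/(fρ) = 1.34×10⁻³/(1.25×10⁻⁴ × 1.10) = 9.76 m/s
Around a low, centrifugal force acts outward with Coriolis, so pressure-gradient force balances both:
(1/ρ)|∂P/∂n| = fV + V²/R  →  V² + fR·V − fR·V_g = 0
With fR = 1.25×10⁻⁴ × 399×10³ m = 49.9 m/s:
V = [−fR + √((fR)² + 4 fR V_g)]/2 = [−49.9 + √(49.9² + 4×49.9×9.76)]/2 = 8.36 m/s
Subgeostrophic (V < V_g = 9.76 m/s), as expected around a low.
Converting: 8.36 m/s × 3.6 = 30.1 km/h

30.1 km/h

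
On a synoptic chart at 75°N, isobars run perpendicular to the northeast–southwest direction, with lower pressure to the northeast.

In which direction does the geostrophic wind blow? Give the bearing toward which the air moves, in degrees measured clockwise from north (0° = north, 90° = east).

The pressure-gradient force points toward the northeast (bearing 045°).
Geostrophic balance: in the Northern Hemisphere the Coriolis force deflects motion to the right, so the geostrophic wind blows 90° to the right of the pressure-gradient force (low pressure on the left).
Rotating 045° by 90° clockwise gives 135° — the wind blows toward the southeast.

135°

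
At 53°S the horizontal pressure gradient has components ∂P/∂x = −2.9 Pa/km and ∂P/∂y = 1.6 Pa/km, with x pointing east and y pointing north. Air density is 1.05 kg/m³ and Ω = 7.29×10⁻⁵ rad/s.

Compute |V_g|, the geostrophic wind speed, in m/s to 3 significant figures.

27.1 m/s

Coriolis parameter at 53°S:
f = 2Ω sin φ = 2 × 7.29×10⁻⁵ × sin 53° = 1.16×10⁻⁴ s⁻¹
In the Southern Hemisphere f is negative: f = −1.16×10⁻⁴ s⁻¹.
Component geostrophic relations (x east, y north):
u_g = −(1/(fρ)) ∂P/∂y,  v_g = (1/(fρ)) ∂P/∂x
u_g = −(1.6×10⁻³)/(−1.16×10⁻⁴ × 1.05) = 13.1 m/s;  v_g = (−2.9×10⁻³)/(−1.16×10⁻⁴ × 1.05) = 23.7 m/s
|V_g| = √(u_g² + v_g²) = 27.1 m/s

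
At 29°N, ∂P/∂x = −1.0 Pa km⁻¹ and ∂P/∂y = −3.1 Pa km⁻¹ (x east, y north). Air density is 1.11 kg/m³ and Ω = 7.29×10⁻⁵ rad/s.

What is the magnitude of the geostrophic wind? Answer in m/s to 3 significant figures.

Coriolis parameter at 29°N:
f = 2Ω sin φ = 2 × 7.29×10⁻⁵ × sin 29° = 7.07×10⁻⁵ s⁻¹
Component geostrophic relations (x east, y north):
u_g = −(1/(fρ)) ∂P/∂y,  v_g = (1/(fρ)) ∂P/∂x
u_g = −(−3.1×10⁻³)/(7.07×10⁻⁵ × 1.11) = 39.5 m/s;  v_g = (−1.0×10⁻³)/(7.07×10⁻⁵ × 1.11) = −12.7 m/s
|V_g| = √(u_g² + v_g²) = 41.5 m/s

41.5 m/s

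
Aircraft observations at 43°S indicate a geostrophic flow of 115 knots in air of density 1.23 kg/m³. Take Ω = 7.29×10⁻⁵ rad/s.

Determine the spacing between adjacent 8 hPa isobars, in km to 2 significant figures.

Coriolis parameter at 43°S:
f = 2Ω sin φ = 2 × 7.29×10⁻⁵ × sin 43° = 9.94×10⁻⁵ s⁻¹
Wind speed in SI: 115 knots = 59.2 m/s
Geostrophic balance rearranged: |∂P/∂n| = f ρ V_g
|∂P/∂n| = 9.94×10⁻⁵ × 1.23 × 59.2 = 7.24×10⁻³ Pa/m
Isobar spacing: Δn = ΔP/|∂P/∂n| = 800 Pa / 7.24×10⁻³ Pa/m = 110563 m ≈ 110 km

110 km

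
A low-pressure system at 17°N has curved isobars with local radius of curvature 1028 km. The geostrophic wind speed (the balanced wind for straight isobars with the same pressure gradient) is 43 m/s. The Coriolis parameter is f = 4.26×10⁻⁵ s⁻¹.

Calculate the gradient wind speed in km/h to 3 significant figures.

96.2 km/h

Around a low, centrifugal force acts outward with Coriolis, so pressure-gradient force balances both:
(1/ρ)|∂P/∂n| = fV + V²/R  →  V² + fR·V − fR·V_g = 0
With fR = 4.26×10⁻⁵ × 1028×10³ m = 43.8 m/s:
V = [−fR + √((fR)² + 4 fR V_g)]/2 = [−43.8 + √(43.8² + 4×43.8×43)]/2 = 26.7 m/s
Subgeostrophic (V < V_g = 43 m/s), as expected around a low.
Converting: 26.7 m/s × 3.6 = 96.2 km/h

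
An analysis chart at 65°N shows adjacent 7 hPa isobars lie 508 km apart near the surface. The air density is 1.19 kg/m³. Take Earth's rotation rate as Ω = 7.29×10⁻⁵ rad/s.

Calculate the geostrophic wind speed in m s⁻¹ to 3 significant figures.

8.76 m s⁻¹

Coriolis parameter at 65°N:
f = 2Ω sin φ = 2 × 7.29×10⁻⁵ × sin 65° = 1.32×10⁻⁴ s⁻¹
Pressure gradient: |∂P/∂n| = 700 Pa / 508000 m = 1.38×10⁻³ Pa/m
Geostrophic balance (pressure-gradient force = Coriolis force):
V_g = (1/(fρ)) |∂P/∂n| = 1.38×10⁻³ / (1.32×10⁻⁴ × 1.19) = 8.76 m/s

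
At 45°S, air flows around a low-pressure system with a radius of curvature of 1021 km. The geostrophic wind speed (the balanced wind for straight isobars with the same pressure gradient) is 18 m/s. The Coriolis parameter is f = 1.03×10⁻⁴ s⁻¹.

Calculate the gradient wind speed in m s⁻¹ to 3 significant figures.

15.7 m s⁻¹

Around a low, centrifugal force acts outward with Coriolis, so pressure-gradient force balances both:
(1/ρ)|∂P/∂n| = fV + V²/R  →  V² + fR·V − fR·V_g = 0
With fR = 1.03×10⁻⁴ × 1021×10³ m = 105 m/s:
V = [−fR + √((fR)² + 4 fR V_g)]/2 = [−105 + √(105² + 4×105×18)]/2 = 15.7 m/s
Subgeostrophic (V < V_g = 18 m/s), as expected around a low.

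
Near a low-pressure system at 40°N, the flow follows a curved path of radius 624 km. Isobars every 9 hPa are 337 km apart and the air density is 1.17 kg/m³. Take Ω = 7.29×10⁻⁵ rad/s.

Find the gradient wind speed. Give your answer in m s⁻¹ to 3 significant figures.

Coriolis parameter at 40°N:
f = 2Ω sin φ = 2 × 7.29×10⁻⁵ × sin 40° = 9.37×10⁻⁵ s⁻¹
Pressure gradient: |∂P/∂n| = 900 Pa / 337000 m = 2.67×10⁻³ Pa/m
Geostrophic speed: V_g = |∂P/∂n|/(fρ) = 2.67×10⁻³/(9.37×10⁻⁵ × 1.17) = 24.4 m/s
Around a low, centrifugal force acts outward with Coriolis, so pressure-gradient force balances both:
(1/ρ)|∂P/∂n| = fV + V²/R  →  V² + fR·V − fR·V_g = 0
With fR = 9.37×10⁻⁵ × 624×10³ m = 58.5 m/s:
V = [−fR + √((fR)² + 4 fR V_g)]/2 = [−58.5 + √(58.5² + 4×58.5×24.4)]/2 = 18.5 m/s
Subgeostrophic (V < V_g = 24.4 m/s), as expected around a low.

18.5 m s⁻¹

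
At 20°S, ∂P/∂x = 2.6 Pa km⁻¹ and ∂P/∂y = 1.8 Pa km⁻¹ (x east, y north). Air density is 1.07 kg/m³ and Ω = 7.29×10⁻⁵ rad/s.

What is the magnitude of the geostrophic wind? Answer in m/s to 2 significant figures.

Coriolis parameter at 20°S:
f = 2Ω sin φ = 2 × 7.29×10⁻⁵ × sin 20° = 4.99×10⁻⁵ s⁻¹
In the Southern Hemisphere f is negative: f = −4.99×10⁻⁵ s⁻¹.
Component geostrophic relations (x east, y north):
u_g = −(1/(fρ)) ∂P/∂y,  v_g = (1/(fρ)) ∂P/∂x
u_g = −(1.8×10⁻³)/(−4.99×10⁻⁵ × 1.07) = 33.7 m/s;  v_g = (2.6×10⁻³)/(−4.99×10⁻⁵ × 1.07) = −48.7 m/s
|V_g| = √(u_g² + v_g²) = 59.3 m/s

59 m/s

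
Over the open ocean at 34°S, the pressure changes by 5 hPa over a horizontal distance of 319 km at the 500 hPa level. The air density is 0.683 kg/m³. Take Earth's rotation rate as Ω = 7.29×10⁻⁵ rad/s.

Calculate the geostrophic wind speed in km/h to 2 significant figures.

Coriolis parameter at 34°S:
f = 2Ω sin φ = 2 × 7.29×10⁻⁵ × sin 34° = 8.15×10⁻⁵ s⁻¹
Pressure gradient: |∂P/∂n| = 500 Pa / 319000 m = 1.57×10⁻³ Pa/m
Geostrophic balance (pressure-gradient force = Coriolis force):
V_g = (1/(fρ)) |∂P/∂n| = 1.57×10⁻³ / (8.15×10⁻⁵ × 0.683) = 28.1 m/s
Converting: 28.1 m/s × 3.6 = 100 km/h

100 km/h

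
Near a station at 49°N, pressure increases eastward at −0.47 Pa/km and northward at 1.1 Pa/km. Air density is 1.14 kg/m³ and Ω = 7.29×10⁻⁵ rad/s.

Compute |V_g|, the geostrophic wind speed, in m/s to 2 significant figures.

9.5 m/s

Coriolis parameter at 49°N:
f = 2Ω sin φ = 2 × 7.29×10⁻⁵ × sin 49° = 1.10×10⁻⁴ s⁻¹
Component geostrophic relations (x east, y north):
u_g = −(1/(fρ)) ∂P/∂y,  v_g = (1/(fρ)) ∂P/∂x
u_g = −(1.1×10⁻³)/(1.10×10⁻⁴ × 1.14) = −8.77 m/s;  v_g = (−0.47×10⁻³)/(1.10×10⁻⁴ × 1.14) = −3.75 m/s
|V_g| = √(u_g² + v_g²) = 9.54 m/s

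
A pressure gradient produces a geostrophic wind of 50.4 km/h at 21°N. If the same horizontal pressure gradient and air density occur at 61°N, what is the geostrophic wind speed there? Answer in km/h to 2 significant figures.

21 km/h

With the same pressure gradient and density, V_g ∝ 1/f ∝ 1/sin φ.
V₂ = V₁ · sin φ₁ / sin φ₂ = 50.4 × sin 21° / sin 61°
V₂ = 50.4 × 0.3584/0.8746 = 21 km/h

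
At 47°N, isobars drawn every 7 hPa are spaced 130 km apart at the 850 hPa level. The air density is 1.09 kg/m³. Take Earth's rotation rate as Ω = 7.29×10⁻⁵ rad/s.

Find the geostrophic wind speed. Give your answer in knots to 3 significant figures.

90.1 knots

Coriolis parameter at 47°N:
f = 2Ω sin φ = 2 × 7.29×10⁻⁵ × sin 47° = 1.07×10⁻⁴ s⁻¹
Pressure gradient: |∂P/∂n| = 700 Pa / 130000 m = 5.38×10⁻³ Pa/m
Geostrophic balance (pressure-gradient force = Coriolis force):
V_g = (1/(fρ)) |∂P/∂n| = 5.38×10⁻³ / (1.07×10⁻⁴ × 1.09) = 46.3 m/s
Converting: 46.3 m/s × 1.944 = 90.1 knots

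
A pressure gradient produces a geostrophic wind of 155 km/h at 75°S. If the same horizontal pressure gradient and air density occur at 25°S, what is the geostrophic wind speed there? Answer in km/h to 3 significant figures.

354 km/h

With the same pressure gradient and density, V_g ∝ 1/f ∝ 1/sin φ.
V₂ = V₁ · sin φ₁ / sin φ₂ = 155 × sin 75° / sin 25°
V₂ = 155 × 0.9659/0.4226 = 354 km/h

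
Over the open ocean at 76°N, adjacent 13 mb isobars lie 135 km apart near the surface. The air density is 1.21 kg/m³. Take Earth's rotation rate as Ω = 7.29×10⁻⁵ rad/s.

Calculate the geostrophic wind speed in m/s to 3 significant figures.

Coriolis parameter at 76°N:
f = 2Ω sin φ = 2 × 7.29×10⁻⁵ × sin 76° = 1.41×10⁻⁴ s⁻¹
Pressure gradient: |∂P/∂n| = 1300 Pa / 135000 m = 9.63×10⁻³ Pa/m
Geostrophic balance (pressure-gradient force = Coriolis force):
V_g = (1/(fρ)) |∂P/∂n| = 9.63×10⁻³ / (1.41×10⁻⁴ × 1.21) = 56.3 m/s

56.3 m/s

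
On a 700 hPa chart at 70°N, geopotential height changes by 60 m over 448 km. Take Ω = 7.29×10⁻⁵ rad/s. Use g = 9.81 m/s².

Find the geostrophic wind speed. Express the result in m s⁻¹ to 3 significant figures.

9.59 m s⁻¹

Coriolis parameter at 70°N:
f = 2Ω sin φ = 2 × 7.29×10⁻⁵ × sin 70° = 1.37×10⁻⁴ s⁻¹
Height gradient: |∂Z/∂n| = 60 m / 448000 m = 1.34×10⁻⁴
On a pressure surface, geostrophic balance gives V_g = (g/f)|∂Z/∂n|:
V_g = 9.81 × 1.34×10⁻⁴ / 1.37×10⁻⁴ = 9.59 m/s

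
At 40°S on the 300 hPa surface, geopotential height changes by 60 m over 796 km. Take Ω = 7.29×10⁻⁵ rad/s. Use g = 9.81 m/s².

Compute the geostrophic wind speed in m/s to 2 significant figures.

7.9 m/s

Coriolis parameter at 40°S:
f = 2Ω sin φ = 2 × 7.29×10⁻⁵ × sin 40° = 9.37×10⁻⁵ s⁻¹
Height gradient: |∂Z/∂n| = 60 m / 796000 m = 7.54×10⁻⁵
On a pressure surface, geostrophic balance gives V_g = (g/f)|∂Z/∂n|:
V_g = 9.81 × 7.54×10⁻⁵ / 9.37×10⁻⁵ = 7.89 m/s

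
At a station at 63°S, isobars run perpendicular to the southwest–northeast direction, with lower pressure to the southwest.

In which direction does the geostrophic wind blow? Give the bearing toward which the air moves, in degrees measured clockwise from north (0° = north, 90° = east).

The pressure-gradient force points toward the southwest (bearing 225°).
Geostrophic balance: in the Southern Hemisphere the Coriolis force deflects motion to the left, so the geostrophic wind blows 90° to the left of the pressure-gradient force (low pressure on the right).
Rotating 225° by 90° counterclockwise gives 135° — the wind blows toward the southeast.

135°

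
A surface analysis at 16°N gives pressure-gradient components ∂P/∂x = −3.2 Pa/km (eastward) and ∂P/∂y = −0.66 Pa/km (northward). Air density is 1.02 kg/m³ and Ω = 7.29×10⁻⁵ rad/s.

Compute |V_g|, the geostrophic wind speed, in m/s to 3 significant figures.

79.7 m/s

Coriolis parameter at 16°N:
f = 2Ω sin φ = 2 × 7.29×10⁻⁵ × sin 16° = 4.02×10⁻⁵ s⁻¹
Component geostrophic relations (x east, y north):
u_g = −(1/(fρ)) ∂P/∂y,  v_g = (1/(fρ)) ∂P/∂x
u_g = −(−0.66×10⁻³)/(4.02×10⁻⁵ × 1.02) = 16.1 m/s;  v_g = (−3.2×10⁻³)/(4.02×10⁻⁵ × 1.02) = −78.1 m/s
|V_g| = √(u_g² + v_g²) = 79.7 m/s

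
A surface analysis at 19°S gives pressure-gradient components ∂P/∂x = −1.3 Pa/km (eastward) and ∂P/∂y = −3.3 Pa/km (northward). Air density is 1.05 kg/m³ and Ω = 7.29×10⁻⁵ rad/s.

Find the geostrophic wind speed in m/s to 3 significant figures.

Coriolis parameter at 19°S:
f = 2Ω sin φ = 2 × 7.29×10⁻⁵ × sin 19° = 4.75×10⁻⁵ s⁻¹
In the Southern Hemisphere f is negative: f = −4.75×10⁻⁵ s⁻¹.
Component geostrophic relations (x east, y north):
u_g = −(1/(fρ)) ∂P/∂y,  v_g = (1/(fρ)) ∂P/∂x
u_g = −(−3.3×10⁻³)/(−4.75×10⁻⁵ × 1.05) = −66.2 m/s;  v_g = (−1.3×10⁻³)/(−4.75×10⁻⁵ × 1.05) = 26.1 m/s
|V_g| = √(u_g² + v_g²) = 71.2 m/s

71.2 m/s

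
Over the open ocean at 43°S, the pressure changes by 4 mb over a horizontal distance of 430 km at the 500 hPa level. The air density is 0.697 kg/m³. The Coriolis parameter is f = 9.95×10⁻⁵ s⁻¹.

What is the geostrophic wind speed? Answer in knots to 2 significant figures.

Pressure gradient: |∂P/∂n| = 400 Pa / 430000 m = 9.30×10⁻⁴ Pa/m
Geostrophic balance (pressure-gradient force = Coriolis force):
V_g = (1/(fρ)) |∂P/∂n| = 9.30×10⁻⁴ / (9.95×10⁻⁵ × 0.697) = 13.4 m/s
Converting: 13.4 m/s × 1.944 = 26 knots

26 knots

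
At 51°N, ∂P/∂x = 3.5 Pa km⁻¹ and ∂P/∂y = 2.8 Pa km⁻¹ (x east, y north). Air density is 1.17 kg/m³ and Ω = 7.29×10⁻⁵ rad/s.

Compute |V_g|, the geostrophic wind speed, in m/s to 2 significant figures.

34 m/s

Coriolis parameter at 51°N:
f = 2Ω sin φ = 2 × 7.29×10⁻⁵ × sin 51° = 1.13×10⁻⁴ s⁻¹
Component geostrophic relations (x east, y north):
u_g = −(1/(fρ)) ∂P/∂y,  v_g = (1/(fρ)) ∂P/∂x
u_g = −(2.8×10⁻³)/(1.13×10⁻⁴ × 1.17) = −21.1 m/s;  v_g = (3.5×10⁻³)/(1.13×10⁻⁴ × 1.17) = 26.4 m/s
|V_g| = √(u_g² + v_g²) = 33.8 m/s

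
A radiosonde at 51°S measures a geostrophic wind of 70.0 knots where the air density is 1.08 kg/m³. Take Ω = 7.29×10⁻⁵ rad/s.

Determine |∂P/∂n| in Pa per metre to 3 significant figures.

Coriolis parameter at 51°S:
f = 2Ω sin φ = 2 × 7.29×10⁻⁵ × sin 51° = 1.13×10⁻⁴ s⁻¹
Wind speed in SI: 70.0 knots = 36.0 m/s
Geostrophic balance rearranged: |∂P/∂n| = f ρ V_g
|∂P/∂n| = 1.13×10⁻⁴ × 1.08 × 36.0 = 4.41×10⁻³ Pa/m

4.41×10⁻³ Pa/m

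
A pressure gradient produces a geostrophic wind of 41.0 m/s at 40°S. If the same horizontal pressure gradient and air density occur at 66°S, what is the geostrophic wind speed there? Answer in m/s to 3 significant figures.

With the same pressure gradient and density, V_g ∝ 1/f ∝ 1/sin φ.
V₂ = V₁ · sin φ₁ / sin φ₂ = 41.0 × sin 40° / sin 66°
V₂ = 41.0 × 0.6428/0.9135 = 28.8 m/s

28.8 m/s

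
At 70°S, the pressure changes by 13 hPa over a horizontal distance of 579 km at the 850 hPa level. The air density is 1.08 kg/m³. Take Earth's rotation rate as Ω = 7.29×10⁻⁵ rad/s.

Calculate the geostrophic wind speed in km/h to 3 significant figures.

Coriolis parameter at 70°S:
f = 2Ω sin φ = 2 × 7.29×10⁻⁵ × sin 70° = 1.37×10⁻⁴ s⁻¹
Pressure gradient: |∂P/∂n| = 1300 Pa / 579000 m = 2.25×10⁻³ Pa/m
Geostrophic balance (pressure-gradient force = Coriolis force):
V_g = (1/(fρ)) |∂P/∂n| = 2.25×10⁻³ / (1.37×10⁻⁴ × 1.08) = 15.2 m/s
Converting: 15.2 m/s × 3.6 = 54.6 km/h

54.6 km/h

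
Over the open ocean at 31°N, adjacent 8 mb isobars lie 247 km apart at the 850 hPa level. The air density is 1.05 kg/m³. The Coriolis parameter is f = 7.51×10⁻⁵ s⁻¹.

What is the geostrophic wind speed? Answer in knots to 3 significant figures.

79.8 knots

Pressure gradient: |∂P/∂n| = 800 Pa / 247000 m = 3.24×10⁻³ Pa/m
Geostrophic balance (pressure-gradient force = Coriolis force):
V_g = (1/(fρ)) |∂P/∂n| = 3.24×10⁻³ / (7.51×10⁻⁵ × 1.05) = 41.1 m/s
Converting: 41.1 m/s × 1.944 = 79.8 knots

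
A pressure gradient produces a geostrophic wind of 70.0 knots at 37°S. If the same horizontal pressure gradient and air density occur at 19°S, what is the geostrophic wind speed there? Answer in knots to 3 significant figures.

With the same pressure gradient and density, V_g ∝ 1/f ∝ 1/sin φ.
V₂ = V₁ · sin φ₁ / sin φ₂ = 70.0 × sin 37° / sin 19°
V₂ = 70.0 × 0.6018/0.3256 = 129 knots

129 knots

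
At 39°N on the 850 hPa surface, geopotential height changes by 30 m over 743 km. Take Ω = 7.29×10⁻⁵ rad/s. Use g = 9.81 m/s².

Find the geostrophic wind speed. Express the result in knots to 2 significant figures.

Coriolis parameter at 39°N:
f = 2Ω sin φ = 2 × 7.29×10⁻⁵ × sin 39° = 9.18×10⁻⁵ s⁻¹
Height gradient: |∂Z/∂n| = 30 m / 743000 m = 4.04×10⁻⁵
On a pressure surface, geostrophic balance gives V_g = (g/f)|∂Z/∂n|:
V_g = 9.81 × 4.04×10⁻⁵ / 9.18×10⁻⁵ = 4.32 m/s
Converting: 4.32 m/s × 1.944 = 8.4 knots

8.4 knots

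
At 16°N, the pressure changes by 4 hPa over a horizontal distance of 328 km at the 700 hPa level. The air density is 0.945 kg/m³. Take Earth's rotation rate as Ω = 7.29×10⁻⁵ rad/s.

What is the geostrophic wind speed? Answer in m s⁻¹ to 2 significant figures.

32 m s⁻¹

Coriolis parameter at 16°N:
f = 2Ω sin φ = 2 × 7.29×10⁻⁵ × sin 16° = 4.02×10⁻⁵ s⁻¹
Pressure gradient: |∂P/∂n| = 400 Pa / 328000 m = 1.22×10⁻³ Pa/m
Geostrophic balance (pressure-gradient force = Coriolis force):
V_g = (1/(fρ)) |∂P/∂n| = 1.22×10⁻³ / (4.02×10⁻⁵ × 0.945) = 32.1 m/s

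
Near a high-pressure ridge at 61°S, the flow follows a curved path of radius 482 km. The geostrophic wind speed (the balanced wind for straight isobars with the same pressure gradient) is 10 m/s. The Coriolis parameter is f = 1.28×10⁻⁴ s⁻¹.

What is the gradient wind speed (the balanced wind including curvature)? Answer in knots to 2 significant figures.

24 knots

Around a high, pressure-gradient force acts outward with centrifugal, so Coriolis balances both:
fV = (1/ρ)|∂P/∂n| + V²/R  →  V² − fR·V + fR·V_g = 0
With fR = 1.28×10⁻⁴ × 482×10³ m = 61.7 m/s:
V = [fR − √((fR)² − 4 fR V_g)]/2 = [61.7 − √(61.7² − 4×61.7×10)]/2 = 12.6 m/s
Supergeostrophic (V > V_g = 10 m/s), as expected around a high.
Converting: 12.6 m/s × 1.944 = 24 knots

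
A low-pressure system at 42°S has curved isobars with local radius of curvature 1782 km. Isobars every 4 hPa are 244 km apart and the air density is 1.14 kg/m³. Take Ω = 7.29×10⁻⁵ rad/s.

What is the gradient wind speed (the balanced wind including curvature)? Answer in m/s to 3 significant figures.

Coriolis parameter at 42°S:
f = 2Ω sin φ = 2 × 7.29×10⁻⁵ × sin 42° = 9.76×10⁻⁵ s⁻¹
Pressure gradient: |∂P/∂n| = 400 Pa / 244000 m = 1.64×10⁻³ Pa/m
Geostrophic speed: V_g = |∂P/∂n|/(fρ) = 1.64×10⁻³/(9.76×10⁻⁵ × 1.14) = 14.7 m/s
Around a low, centrifugal force acts outward with Coriolis, so pressure-gradient force balances both:
(1/ρ)|∂P/∂n| = fV + V²/R  →  V² + fR·V − fR·V_g = 0
With fR = 9.76×10⁻⁵ × 1782×10³ m = 174 m/s:
V = [−fR + √((fR)² + 4 fR V_g)]/2 = [−174 + √(174² + 4×174×14.7)]/2 = 13.7 m/s
Subgeostrophic (V < V_g = 14.7 m/s), as expected around a low.

13.7 m/s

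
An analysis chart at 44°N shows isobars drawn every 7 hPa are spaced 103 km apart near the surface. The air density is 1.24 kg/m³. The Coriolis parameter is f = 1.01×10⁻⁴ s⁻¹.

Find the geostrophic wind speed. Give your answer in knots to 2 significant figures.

110 knots

Pressure gradient: |∂P/∂n| = 700 Pa / 103000 m = 6.80×10⁻³ Pa/m
Geostrophic balance (pressure-gradient force = Coriolis force):
V_g = (1/(fρ)) |∂P/∂n| = 6.80×10⁻³ / (1.01×10⁻⁴ × 1.24) = 54.3 m/s
Converting: 54.3 m/s × 1.944 = 110 knots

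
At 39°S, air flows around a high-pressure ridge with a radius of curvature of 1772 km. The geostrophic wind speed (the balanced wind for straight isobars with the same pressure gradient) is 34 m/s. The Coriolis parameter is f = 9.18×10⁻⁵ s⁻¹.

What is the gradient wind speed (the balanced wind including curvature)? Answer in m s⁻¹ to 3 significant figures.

48.4 m s⁻¹

Around a high, pressure-gradient force acts outward with centrifugal, so Coriolis balances both:
fV = (1/ρ)|∂P/∂n| + V²/R  →  V² − fR·V + fR·V_g = 0
With fR = 9.18×10⁻⁵ × 1772×10³ m = 163 m/s:
V = [fR − √((fR)² − 4 fR V_g)]/2 = [163 − √(163² − 4×163×34)]/2 = 48.4 m/s
Supergeostrophic (V > V_g = 34 m/s), as expected around a high.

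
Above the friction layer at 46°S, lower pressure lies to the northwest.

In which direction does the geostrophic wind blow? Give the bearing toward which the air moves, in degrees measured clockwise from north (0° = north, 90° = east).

The pressure-gradient force points toward the northwest (bearing 315°).
Geostrophic balance: in the Southern Hemisphere the Coriolis force deflects motion to the left, so the geostrophic wind blows 90° to the left of the pressure-gradient force (low pressure on the right).
Rotating 315° by 90° counterclockwise gives 225° — the wind blows toward the southwest.

225°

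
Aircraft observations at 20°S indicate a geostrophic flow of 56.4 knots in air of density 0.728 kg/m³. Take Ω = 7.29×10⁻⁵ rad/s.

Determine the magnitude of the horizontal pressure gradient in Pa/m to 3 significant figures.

Coriolis parameter at 20°S:
f = 2Ω sin φ = 2 × 7.29×10⁻⁵ × sin 20° = 4.99×10⁻⁵ s⁻¹
Wind speed in SI: 56.4 knots = 29.0 m/s
Geostrophic balance rearranged: |∂P/∂n| = f ρ V_g
|∂P/∂n| = 4.99×10⁻⁵ × 0.728 × 29.0 = 1.05×10⁻³ Pa/m

1.05×10⁻³ Pa/m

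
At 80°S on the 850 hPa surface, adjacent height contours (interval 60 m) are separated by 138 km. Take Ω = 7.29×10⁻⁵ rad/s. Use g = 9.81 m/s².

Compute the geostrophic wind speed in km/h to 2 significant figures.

Coriolis parameter at 80°S:
f = 2Ω sin φ = 2 × 7.29×10⁻⁵ × sin 80° = 1.44×10⁻⁴ s⁻¹
Height gradient: |∂Z/∂n| = 60 m / 138000 m = 4.35×10⁻⁴
On a pressure surface, geostrophic balance gives V_g = (g/f)|∂Z/∂n|:
V_g = 9.81 × 4.35×10⁻⁴ / 1.44×10⁻⁴ = 29.7 m/s
Converting: 29.7 m/s × 3.6 = 110 km/h

110 km/h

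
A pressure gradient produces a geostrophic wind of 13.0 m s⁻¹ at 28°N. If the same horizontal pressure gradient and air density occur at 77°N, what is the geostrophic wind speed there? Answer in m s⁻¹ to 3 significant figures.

6.26 m s⁻¹

With the same pressure gradient and density, V_g ∝ 1/f ∝ 1/sin φ.
V₂ = V₁ · sin φ₁ / sin φ₂ = 13.0 × sin 28° / sin 77°
V₂ = 13.0 × 0.4695/0.9744 = 6.26 m s⁻¹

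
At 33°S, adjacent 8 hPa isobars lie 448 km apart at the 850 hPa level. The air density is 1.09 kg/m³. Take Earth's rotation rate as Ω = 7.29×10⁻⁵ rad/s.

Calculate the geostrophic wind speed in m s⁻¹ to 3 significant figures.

20.6 m s⁻¹

Coriolis parameter at 33°S:
f = 2Ω sin φ = 2 × 7.29×10⁻⁵ × sin 33° = 7.94×10⁻⁵ s⁻¹
Pressure gradient: |∂P/∂n| = 800 Pa / 448000 m = 1.79×10⁻³ Pa/m
Geostrophic balance (pressure-gradient force = Coriolis force):
V_g = (1/(fρ)) |∂P/∂n| = 1.79×10⁻³ / (7.94×10⁻⁵ × 1.09) = 20.6 m/s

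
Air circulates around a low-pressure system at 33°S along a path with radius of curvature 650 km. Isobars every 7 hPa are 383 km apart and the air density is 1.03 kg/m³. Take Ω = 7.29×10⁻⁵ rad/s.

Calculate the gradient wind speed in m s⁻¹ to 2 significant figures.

17 m s⁻¹

Coriolis parameter at 33°S:
f = 2Ω sin φ = 2 × 7.29×10⁻⁵ × sin 33° = 7.94×10⁻⁵ s⁻¹
Pressure gradient: |∂P/∂n| = 700 Pa / 383000 m = 1.83×10⁻³ Pa/m
Geostrophic speed: V_g = |∂P/∂n|/(fρ) = 1.83×10⁻³/(7.94×10⁻⁵ × 1.03) = 22.3 m/s
Around a low, centrifugal force acts outward with Coriolis, so pressure-gradient force balances both:
(1/ρ)|∂P/∂n| = fV + V²/R  →  V² + fR·V − fR·V_g = 0
With fR = 7.94×10⁻⁵ × 650×10³ m = 51.6 m/s:
V = [−fR + √((fR)² + 4 fR V_g)]/2 = [−51.6 + √(51.6² + 4×51.6×22.3)]/2 = 16.8 m/s
Subgeostrophic (V < V_g = 22.3 m/s), as expected around a low.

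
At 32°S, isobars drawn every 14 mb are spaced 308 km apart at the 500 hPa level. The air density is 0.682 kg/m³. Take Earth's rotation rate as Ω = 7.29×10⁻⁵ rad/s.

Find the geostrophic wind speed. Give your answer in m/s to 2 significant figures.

Coriolis parameter at 32°S:
f = 2Ω sin φ = 2 × 7.29×10⁻⁵ × sin 32° = 7.73×10⁻⁵ s⁻¹
Pressure gradient: |∂P/∂n| = 1400 Pa / 308000 m = 4.55×10⁻³ Pa/m
Geostrophic balance (pressure-gradient force = Coriolis force):
V_g = (1/(fρ)) |∂P/∂n| = 4.55×10⁻³ / (7.73×10⁻⁵ × 0.682) = 86.3 m/s

86 m/s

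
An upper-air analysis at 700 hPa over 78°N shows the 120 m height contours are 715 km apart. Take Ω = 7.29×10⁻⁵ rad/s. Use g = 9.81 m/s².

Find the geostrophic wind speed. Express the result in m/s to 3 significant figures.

11.5 m/s

Coriolis parameter at 78°N:
f = 2Ω sin φ = 2 × 7.29×10⁻⁵ × sin 78° = 1.43×10⁻⁴ s⁻¹
Height gradient: |∂Z/∂n| = 120 m / 715000 m = 1.68×10⁻⁴
On a pressure surface, geostrophic balance gives V_g = (g/f)|∂Z/∂n|:
V_g = 9.81 × 1.68×10⁻⁴ / 1.43×10⁻⁴ = 11.5 m/s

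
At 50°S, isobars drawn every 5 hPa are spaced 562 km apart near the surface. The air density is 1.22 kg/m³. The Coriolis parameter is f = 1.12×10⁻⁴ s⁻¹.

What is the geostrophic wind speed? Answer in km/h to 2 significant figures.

Pressure gradient: |∂P/∂n| = 500 Pa / 562000 m = 8.90×10⁻⁴ Pa/m
Geostrophic balance (pressure-gradient force = Coriolis force):
V_g = (1/(fρ)) |∂P/∂n| = 8.90×10⁻⁴ / (1.12×10⁻⁴ × 1.22) = 6.51 m/s
Converting: 6.51 m/s × 3.6 = 23 km/h

23 km/h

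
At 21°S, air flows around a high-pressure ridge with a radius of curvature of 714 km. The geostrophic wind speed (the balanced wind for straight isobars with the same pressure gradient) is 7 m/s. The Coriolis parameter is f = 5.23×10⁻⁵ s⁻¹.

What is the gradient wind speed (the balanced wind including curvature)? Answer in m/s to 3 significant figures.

9.33 m/s

Around a high, pressure-gradient force acts outward with centrifugal, so Coriolis balances both:
fV = (1/ρ)|∂P/∂n| + V²/R  →  V² − fR·V + fR·V_g = 0
With fR = 5.23×10⁻⁵ × 714×10³ m = 37.3 m/s:
V = [fR − √((fR)² − 4 fR V_g)]/2 = [37.3 − √(37.3² − 4×37.3×7)]/2 = 9.33 m/s
Supergeostrophic (V > V_g = 7 m/s), as expected around a high.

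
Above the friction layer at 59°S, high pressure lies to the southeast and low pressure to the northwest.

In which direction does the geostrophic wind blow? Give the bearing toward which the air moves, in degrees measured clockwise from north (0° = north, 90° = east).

The pressure-gradient force points toward the northwest (bearing 315°).
Geostrophic balance: in the Southern Hemisphere the Coriolis force deflects motion to the left, so the geostrophic wind blows 90° to the left of the pressure-gradient force (low pressure on the right).
Rotating 315° by 90° counterclockwise gives 225° — the wind blows toward the southwest.

225°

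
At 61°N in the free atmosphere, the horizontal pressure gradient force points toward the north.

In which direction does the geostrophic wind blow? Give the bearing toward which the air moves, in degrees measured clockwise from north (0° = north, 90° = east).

The pressure-gradient force points toward the north (bearing 000°).
Geostrophic balance: in the Northern Hemisphere the Coriolis force deflects motion to the right, so the geostrophic wind blows 90° to the right of the pressure-gradient force (low pressure on the left).
Rotating 000° by 90° clockwise gives 090° — the wind blows toward the east.

090°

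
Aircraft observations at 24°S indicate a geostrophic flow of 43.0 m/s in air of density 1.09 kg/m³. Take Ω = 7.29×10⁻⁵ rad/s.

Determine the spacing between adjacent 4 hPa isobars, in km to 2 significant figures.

Coriolis parameter at 24°S:
f = 2Ω sin φ = 2 × 7.29×10⁻⁵ × sin 24° = 5.93×10⁻⁵ s⁻¹
Geostrophic balance rearranged: |∂P/∂n| = f ρ V_g
|∂P/∂n| = 5.93×10⁻⁵ × 1.09 × 43.0 = 2.78×10⁻³ Pa/m
Isobar spacing: Δn = ΔP/|∂P/∂n| = 400 Pa / 2.78×10⁻³ Pa/m = 143911 m ≈ 140 km

140 km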